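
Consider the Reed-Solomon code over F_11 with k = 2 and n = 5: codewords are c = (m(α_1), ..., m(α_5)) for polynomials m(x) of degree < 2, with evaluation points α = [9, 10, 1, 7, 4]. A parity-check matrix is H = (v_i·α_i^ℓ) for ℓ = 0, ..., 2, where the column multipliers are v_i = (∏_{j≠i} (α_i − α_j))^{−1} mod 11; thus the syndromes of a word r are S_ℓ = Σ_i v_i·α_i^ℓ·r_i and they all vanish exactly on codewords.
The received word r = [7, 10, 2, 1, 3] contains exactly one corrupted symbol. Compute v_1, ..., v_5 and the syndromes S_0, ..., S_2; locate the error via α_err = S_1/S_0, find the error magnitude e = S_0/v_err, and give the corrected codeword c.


S = (7, 7, 7), error at position 3, error magnitude e = 8, c = [7, 10, 5, 1, 3].

Step 1: column multipliers v_i = (∏_{j≠i}(α_i − α_j))^{−1} mod 11.
  i = 1 (α = 9): (9−10)(9−1)(9−7)(9−4) = (−1)·8·2·5 = −80 ≡ 8, so v_1 = 8^{−1} = 7 (mod 11).
  i = 2 (α = 10): (10−9)(10−1)(10−7)(10−4) = 1·9·3·6 = 162 ≡ 8, so v_2 = 8^{−1} = 7 (mod 11).
  i = 3 (α = 1): (1−9)(1−10)(1−7)(1−4) = (−8)·(−9)·(−6)·(−3) = 1296 ≡ 9, so v_3 = 9^{−1} = 5 (mod 11).
  i = 4 (α = 7): (7−9)(7−10)(7−1)(7−4) = (−2)·(−3)·6·3 = 108 ≡ 9, so v_4 = 9^{−1} = 5 (mod 11).
  i = 5 (α = 4): (4−9)(4−10)(4−1)(4−7) = (−5)·(−6)·3·(−3) = −270 ≡ 5, so v_5 = 5^{−1} = 9 (mod 11).
  v = [7, 7, 5, 5, 9].
Step 2: syndromes of r = [7, 10, 2, 1, 3] (all sums mod 11).
  S_0 = Σ v_i r_i = 7·7 + 7·10 + 5·2 + 5·1 + 9·3 = 161 ≡ 7.
  S_1 = Σ v_i α_i r_i = 7·9·7 + 7·10·10 + 5·1·2 + 5·7·1 + 9·4·3 = 1294 ≡ 7.
  α_i^2 mod 11 = [4, 1, 1, 5, 5].
  S_2 = Σ v_i α_i^2 r_i = 7·4·7 + 7·1·10 + 5·1·2 + 5·5·1 + 9·5·3 = 436 ≡ 7.
  S = (7, 7, 7) ≠ 0, so r is not a codeword (an error is present).
Step 3: locate the error. For a single error e at position i, S_ℓ = v_i·e·α_i^ℓ, so α_err = S_1/S_0.
  S_0^{−1} = 7^{−1} = 8 (mod 11), so α_err = 7·8 = 56 ≡ 1 = α_3. Error position i = 3.
  Consistency check: S_2/S_1 = 7·8 = 56 ≡ 1 = α_err ✓ (single-error assumption holds).
Step 4: error magnitude e = S_0/v_3 = S_0·∏_{j≠3}(α_3 − α_j) = 7·9 = 63 ≡ 8 (mod 11).
Step 5: correct position 3: c_3 = r_3 − e = 2 − 8 ≡ 5 (mod 11). Hence c = [7, 10, 5, 1, 3].
  Check: interpolating c through the α_i gives m(x) = 2 + 3·x (degree < 2) with m(α_i) = c_i for every i, so c is indeed a codeword.


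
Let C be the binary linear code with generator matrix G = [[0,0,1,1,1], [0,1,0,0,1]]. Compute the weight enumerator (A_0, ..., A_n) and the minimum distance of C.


Weight distribution: A_0 = 1, A_2 = 1, A_3 = 2. Minimum distance d = 2.

Enumerate all 2^2 = 4 messages m ∈ F_2^2.
For each, compute codeword c = mG in F_2^5, then tally its weight.
  m = 00 → c = 00000, weight = 0.
  m = 10 → c = 00111, weight = 3.
  m = 01 → c = 01001, weight = 2.
  m = 11 → c = 01110, weight = 3.
Tally weights:
  weight 0: 1 codewords.
  weight 2: 1 codewords.
  weight 3: 2 codewords.
Minimum distance d = smallest w > 0 with A_w > 0 = 2.
Sanity: Σ A_w = 4 = 2^2 = 4 ✓.


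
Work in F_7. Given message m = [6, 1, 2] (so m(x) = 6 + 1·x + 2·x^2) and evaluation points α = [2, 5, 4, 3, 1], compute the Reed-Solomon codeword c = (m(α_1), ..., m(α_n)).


c = [2, 5, 0, 6, 2]

Message polynomial: m(x) = 6 + 1·x + 2·x^2 (mod 7).
For each evaluation point α_i, compute m(α_i) mod 7:
  α_1 = 2: Horner steps 2 → 5 → 2, so m(2) = 2.
  α_2 = 5: Horner steps 2 → 4 → 5, so m(5) = 5.
  α_3 = 4: Horner steps 2 → 2 → 0, so m(4) = 0.
  α_4 = 3: Horner steps 2 → 0 → 6, so m(3) = 6.
  α_5 = 1: Horner steps 2 → 3 → 2, so m(1) = 2.
Codeword c = [2, 5, 0, 6, 2] ∈ F_7^5.


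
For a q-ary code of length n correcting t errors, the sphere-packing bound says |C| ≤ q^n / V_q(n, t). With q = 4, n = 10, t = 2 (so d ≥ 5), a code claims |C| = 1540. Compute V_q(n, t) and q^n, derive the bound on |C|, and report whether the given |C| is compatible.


V_q(n, t) = 436, q^n = 1048576, Hamming bound = 2404, |C| = 1540 ≤ bound (satisfied).

Step 1: Compute V_q(n, t) = Σ_{j=0}^2 C(n, j) (q−1)^j.
  j = 0: C(10,0)·(3)^0 = 1·1 = 1.
  j = 1: C(10,1)·(3)^1 = 10·3 = 30.
  j = 2: C(10,2)·(3)^2 = 45·9 = 405.
  V_q(n, t) = 1 + 30 + 405 = 436.
Step 2: q^n = 4^10 = 1048576.
Step 3: Hamming bound ⌊q^n / V_q(n,t)⌋ = ⌊1048576/436⌋ = 2404.
Step 4: Compare |C| = 1540 to 2404: satisfied.
The claimed |C| lies below the Hamming bound.


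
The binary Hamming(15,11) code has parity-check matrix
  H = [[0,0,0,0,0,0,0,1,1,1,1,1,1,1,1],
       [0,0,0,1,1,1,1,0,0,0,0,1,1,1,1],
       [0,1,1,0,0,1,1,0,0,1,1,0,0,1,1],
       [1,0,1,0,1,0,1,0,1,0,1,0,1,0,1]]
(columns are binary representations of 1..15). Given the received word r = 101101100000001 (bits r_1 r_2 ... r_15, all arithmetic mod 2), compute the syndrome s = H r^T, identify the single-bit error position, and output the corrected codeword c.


s = (1, 0, 0, 0)^T, error position = 8, corrected codeword c = 101101110000001

Compute s = H r^T mod 2 one row at a time:
  s_1 = 0 + 0 + 0 + 0 + 0 + 0 + 0 + 1 = 1 ≡ 1 (mod 2).
  s_2 = 1 + 0 + 1 + 1 + 0 + 0 + 0 + 1 = 4 ≡ 0 (mod 2).
  s_3 = 0 + 1 + 1 + 1 + 0 + 0 + 0 + 1 = 4 ≡ 0 (mod 2).
  s_4 = 1 + 1 + 0 + 1 + 0 + 0 + 0 + 1 = 4 ≡ 0 (mod 2).
s = (1, 0, 0, 0)^T — this equals column 8 of H (binary 1000), so error is at position 8.
Correct: flip bit 8 of r = 101101100000001 to get c = 101101110000001.


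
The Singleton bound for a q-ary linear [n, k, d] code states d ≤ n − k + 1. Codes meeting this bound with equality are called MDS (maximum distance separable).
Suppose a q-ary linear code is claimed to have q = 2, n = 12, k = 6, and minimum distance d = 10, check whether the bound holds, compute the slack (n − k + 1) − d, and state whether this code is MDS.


Singleton RHS = n − k + 1 = 7, slack = -3, bound violated (no such code; not MDS).

Singleton bound: d ≤ n − k + 1.
Here n = 12, k = 6, so n − k + 1 = 7.
Given d = 10, check d ≤ 7: NO.
Slack = (n − k + 1) − d = -3.
The slack is negative: d = 10 exceeds n − k + 1 = 7 by 3, so the Singleton bound is violated and no linear [12, 6, 10]_2 code can exist. In particular it is not MDS (MDS requires d = n − k + 1 exactly).
Description: the claimed parameters are [12, 6, 10]_2; such a code would be impossible (violates the Singleton bound).


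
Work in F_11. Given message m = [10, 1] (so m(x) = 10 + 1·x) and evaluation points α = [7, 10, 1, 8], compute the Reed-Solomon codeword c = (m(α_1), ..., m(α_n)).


c = [6, 9, 0, 7]

Message polynomial: m(x) = 10 + 1·x (mod 11).
For each evaluation point α_i, compute m(α_i) mod 11:
  α_1 = 7: Horner steps 1 → 6, so m(7) = 6.
  α_2 = 10: Horner steps 1 → 9, so m(10) = 9.
  α_3 = 1: Horner steps 1 → 0, so m(1) = 0.
  α_4 = 8: Horner steps 1 → 7, so m(8) = 7.
Codeword c = [6, 9, 0, 7] ∈ F_11^4.


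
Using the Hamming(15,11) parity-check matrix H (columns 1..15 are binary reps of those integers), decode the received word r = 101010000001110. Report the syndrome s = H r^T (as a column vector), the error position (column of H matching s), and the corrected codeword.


s = (1, 0, 0, 0)^T, error position = 8, corrected codeword c = 101010010001110

Compute s = H r^T mod 2 one row at a time:
  s_1 = 0 + 0 + 0 + 0 + 1 + 1 + 1 + 0 = 3 ≡ 1 (mod 2).
  s_2 = 0 + 1 + 0 + 0 + 1 + 1 + 1 + 0 = 4 ≡ 0 (mod 2).
  s_3 = 0 + 1 + 0 + 0 + 0 + 0 + 1 + 0 = 2 ≡ 0 (mod 2).
  s_4 = 1 + 1 + 1 + 0 + 0 + 0 + 1 + 0 = 4 ≡ 0 (mod 2).
s = (1, 0, 0, 0)^T — this equals column 8 of H (binary 1000), so error is at position 8.
Correct: flip bit 8 of r = 101010000001110 to get c = 101010010001110.


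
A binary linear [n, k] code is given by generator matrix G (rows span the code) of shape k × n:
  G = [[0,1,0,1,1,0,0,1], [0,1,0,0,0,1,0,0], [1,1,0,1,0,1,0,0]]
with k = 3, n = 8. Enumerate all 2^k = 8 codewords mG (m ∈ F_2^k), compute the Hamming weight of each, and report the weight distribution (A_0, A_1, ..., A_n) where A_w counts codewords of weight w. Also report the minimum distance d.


Weight distribution: A_0 = 1, A_2 = 2, A_4 = 5. Minimum distance d = 2.

Enumerate all 2^3 = 8 messages m ∈ F_2^3.
For each, compute codeword c = mG in F_2^8, then tally its weight.
  m = 000 → c = 00000000, weight = 0.
  m = 100 → c = 01011001, weight = 4.
  m = 010 → c = 01000100, weight = 2.
  m = 110 → c = 00011101, weight = 4.
  m = 001 → c = 11010100, weight = 4.
  m = 101 → c = 10001101, weight = 4.
  m = 011 → c = 10010000, weight = 2.
  m = 111 → c = 11001001, weight = 4.
Tally weights:
  weight 0: 1 codewords.
  weight 2: 2 codewords.
  weight 4: 5 codewords.
Minimum distance d = smallest w > 0 with A_w > 0 = 2.
Sanity: Σ A_w = 8 = 2^3 = 8 ✓.


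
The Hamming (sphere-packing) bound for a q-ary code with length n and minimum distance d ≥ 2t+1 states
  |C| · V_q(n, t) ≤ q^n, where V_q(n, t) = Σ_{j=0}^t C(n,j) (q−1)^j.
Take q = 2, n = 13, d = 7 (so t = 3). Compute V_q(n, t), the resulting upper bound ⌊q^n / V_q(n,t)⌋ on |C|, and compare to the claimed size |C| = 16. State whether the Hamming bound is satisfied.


V_q(n, t) = 378, q^n = 8192, Hamming bound = 21, |C| = 16 ≤ bound (satisfied).

Step 1: Compute V_q(n, t) = Σ_{j=0}^3 C(n, j) (q−1)^j.
  j = 0: C(13,0)·(1)^0 = 1·1 = 1.
  j = 1: C(13,1)·(1)^1 = 13·1 = 13.
  j = 2: C(13,2)·(1)^2 = 78·1 = 78.
  j = 3: C(13,3)·(1)^3 = 286·1 = 286.
  V_q(n, t) = 1 + 13 + 78 + 286 = 378.
Step 2: q^n = 2^13 = 8192.
Step 3: Hamming bound ⌊q^n / V_q(n,t)⌋ = ⌊8192/378⌋ = 21.
Step 4: Compare |C| = 16 to 21: satisfied.
The claimed |C| lies below the Hamming bound.


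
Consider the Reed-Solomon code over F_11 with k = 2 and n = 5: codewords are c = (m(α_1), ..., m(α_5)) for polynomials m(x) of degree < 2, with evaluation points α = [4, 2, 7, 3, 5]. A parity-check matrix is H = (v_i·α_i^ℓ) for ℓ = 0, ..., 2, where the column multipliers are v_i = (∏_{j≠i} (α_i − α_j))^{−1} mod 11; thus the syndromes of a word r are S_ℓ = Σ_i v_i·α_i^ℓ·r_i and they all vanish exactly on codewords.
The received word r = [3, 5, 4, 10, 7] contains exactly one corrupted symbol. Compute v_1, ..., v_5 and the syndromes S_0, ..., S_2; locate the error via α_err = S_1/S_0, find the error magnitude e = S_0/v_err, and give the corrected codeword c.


S = (4, 8, 5), error at position 2, error magnitude e = 10, c = [3, 6, 4, 10, 7].

Step 1: column multipliers v_i = (∏_{j≠i}(α_i − α_j))^{−1} mod 11.
  i = 1 (α = 4): (4−2)(4−7)(4−3)(4−5) = 2·(−3)·1·(−1) = 6 ≡ 6, so v_1 = 6^{−1} = 2 (mod 11).
  i = 2 (α = 2): (2−4)(2−7)(2−3)(2−5) = (−2)·(−5)·(−1)·(−3) = 30 ≡ 8, so v_2 = 8^{−1} = 7 (mod 11).
  i = 3 (α = 7): (7−4)(7−2)(7−3)(7−5) = 3·5·4·2 = 120 ≡ 10, so v_3 = 10^{−1} = 10 (mod 11).
  i = 4 (α = 3): (3−4)(3−2)(3−7)(3−5) = (−1)·1·(−4)·(−2) = −8 ≡ 3, so v_4 = 3^{−1} = 4 (mod 11).
  i = 5 (α = 5): (5−4)(5−2)(5−7)(5−3) = 1·3·(−2)·2 = −12 ≡ 10, so v_5 = 10^{−1} = 10 (mod 11).
  v = [2, 7, 10, 4, 10].
Step 2: syndromes of r = [3, 5, 4, 10, 7] (all sums mod 11).
  S_0 = Σ v_i r_i = 2·3 + 7·5 + 10·4 + 4·10 + 10·7 = 191 ≡ 4.
  S_1 = Σ v_i α_i r_i = 2·4·3 + 7·2·5 + 10·7·4 + 4·3·10 + 10·5·7 = 844 ≡ 8.
  α_i^2 mod 11 = [5, 4, 5, 9, 3].
  S_2 = Σ v_i α_i^2 r_i = 2·5·3 + 7·4·5 + 10·5·4 + 4·9·10 + 10·3·7 = 940 ≡ 5.
  S = (4, 8, 5) ≠ 0, so r is not a codeword (an error is present).
Step 3: locate the error. For a single error e at position i, S_ℓ = v_i·e·α_i^ℓ, so α_err = S_1/S_0.
  S_0^{−1} = 4^{−1} = 3 (mod 11), so α_err = 8·3 = 24 ≡ 2 = α_2. Error position i = 2.
  Consistency check: S_2/S_1 = 5·7 = 35 ≡ 2 = α_err ✓ (single-error assumption holds).
Step 4: error magnitude e = S_0/v_2 = S_0·∏_{j≠2}(α_2 − α_j) = 4·8 = 32 ≡ 10 (mod 11).
Step 5: correct position 2: c_2 = r_2 − e = 5 − 10 ≡ 6 (mod 11). Hence c = [3, 6, 4, 10, 7].
  Check: interpolating c through the α_i gives m(x) = 9 + 4·x (degree < 2) with m(α_i) = c_i for every i, so c is indeed a codeword.


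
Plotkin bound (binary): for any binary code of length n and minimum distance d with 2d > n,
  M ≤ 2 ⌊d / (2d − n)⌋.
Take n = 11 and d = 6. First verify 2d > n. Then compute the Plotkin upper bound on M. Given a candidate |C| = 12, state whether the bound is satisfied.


Plotkin bound M ≤ 12; given |C| = 12 ≤ bound (satisfied).

Check applicability: 2d = 12, n = 11.
2d − n = 1 > 0, so Plotkin applies.
Compute d/(2d−n) = 6/1 ≈ 6.0000.
⌊d/(2d−n)⌋ = 6.
Plotkin bound: M ≤ 2·6 = 12.
Given |C| = 12, check: satisfied.
This |C| is at the Plotkin bound.


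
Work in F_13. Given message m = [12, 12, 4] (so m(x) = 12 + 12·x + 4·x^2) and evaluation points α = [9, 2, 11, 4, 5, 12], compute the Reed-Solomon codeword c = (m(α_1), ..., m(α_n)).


c = [2, 0, 4, 7, 3, 4]

Message polynomial: m(x) = 12 + 12·x + 4·x^2 (mod 13).
For each evaluation point α_i, compute m(α_i) mod 13:
  α_1 = 9: Horner steps 4 → 9 → 2, so m(9) = 2.
  α_2 = 2: Horner steps 4 → 7 → 0, so m(2) = 0.
  α_3 = 11: Horner steps 4 → 4 → 4, so m(11) = 4.
  α_4 = 4: Horner steps 4 → 2 → 7, so m(4) = 7.
  α_5 = 5: Horner steps 4 → 6 → 3, so m(5) = 3.
  α_6 = 12: Horner steps 4 → 8 → 4, so m(12) = 4.
Codeword c = [2, 0, 4, 7, 3, 4] ∈ F_13^6.


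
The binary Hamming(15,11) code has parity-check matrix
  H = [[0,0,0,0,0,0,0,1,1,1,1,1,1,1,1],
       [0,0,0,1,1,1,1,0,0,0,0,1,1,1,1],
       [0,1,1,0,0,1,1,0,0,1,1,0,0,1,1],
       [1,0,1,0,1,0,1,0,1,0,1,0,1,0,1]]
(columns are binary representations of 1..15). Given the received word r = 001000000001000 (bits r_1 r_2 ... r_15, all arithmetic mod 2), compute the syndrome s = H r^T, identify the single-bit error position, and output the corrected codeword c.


s = (1, 1, 1, 1)^T, error position = 15, corrected codeword c = 001000000001001

Compute s = H r^T mod 2 one row at a time:
  s_1 = 0 + 0 + 0 + 0 + 1 + 0 + 0 + 0 = 1 ≡ 1 (mod 2).
  s_2 = 0 + 0 + 0 + 0 + 1 + 0 + 0 + 0 = 1 ≡ 1 (mod 2).
  s_3 = 0 + 1 + 0 + 0 + 0 + 0 + 0 + 0 = 1 ≡ 1 (mod 2).
  s_4 = 0 + 1 + 0 + 0 + 0 + 0 + 0 + 0 = 1 ≡ 1 (mod 2).
s = (1, 1, 1, 1)^T — this equals column 15 of H (binary 1111), so error is at position 15.
Correct: flip bit 15 of r = 001000000001000 to get c = 001000000001001.


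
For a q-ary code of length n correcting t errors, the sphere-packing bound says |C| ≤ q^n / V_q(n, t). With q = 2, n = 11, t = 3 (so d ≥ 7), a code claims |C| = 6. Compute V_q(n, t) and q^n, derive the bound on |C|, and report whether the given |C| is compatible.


V_q(n, t) = 232, q^n = 2048, Hamming bound = 8, |C| = 6 ≤ bound (satisfied).

Step 1: Compute V_q(n, t) = Σ_{j=0}^3 C(n, j) (q−1)^j.
  j = 0: C(11,0)·(1)^0 = 1·1 = 1.
  j = 1: C(11,1)·(1)^1 = 11·1 = 11.
  j = 2: C(11,2)·(1)^2 = 55·1 = 55.
  j = 3: C(11,3)·(1)^3 = 165·1 = 165.
  V_q(n, t) = 1 + 11 + 55 + 165 = 232.
Step 2: q^n = 2^11 = 2048.
Step 3: Hamming bound ⌊q^n / V_q(n,t)⌋ = ⌊2048/232⌋ = 8.
Step 4: Compare |C| = 6 to 8: satisfied.
The claimed |C| lies below the Hamming bound.


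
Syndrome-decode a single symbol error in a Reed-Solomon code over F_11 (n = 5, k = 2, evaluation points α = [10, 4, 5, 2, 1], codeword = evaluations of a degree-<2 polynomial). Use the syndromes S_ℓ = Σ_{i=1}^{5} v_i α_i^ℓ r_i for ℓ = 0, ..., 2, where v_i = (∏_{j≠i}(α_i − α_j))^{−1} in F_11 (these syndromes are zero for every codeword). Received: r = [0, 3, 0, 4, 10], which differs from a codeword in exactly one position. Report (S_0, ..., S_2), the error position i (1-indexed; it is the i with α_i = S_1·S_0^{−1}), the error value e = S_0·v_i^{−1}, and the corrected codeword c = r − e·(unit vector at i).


S = (6, 8, 7), error at position 3, error magnitude e = 3, c = [0, 3, 8, 4, 10].

Step 1: column multipliers v_i = (∏_{j≠i}(α_i − α_j))^{−1} mod 11.
  i = 1 (α = 10): (10−4)(10−5)(10−2)(10−1) = 6·5·8·9 = 2160 ≡ 4, so v_1 = 4^{−1} = 3 (mod 11).
  i = 2 (α = 4): (4−10)(4−5)(4−2)(4−1) = (−6)·(−1)·2·3 = 36 ≡ 3, so v_2 = 3^{−1} = 4 (mod 11).
  i = 3 (α = 5): (5−10)(5−4)(5−2)(5−1) = (−5)·1·3·4 = −60 ≡ 6, so v_3 = 6^{−1} = 2 (mod 11).
  i = 4 (α = 2): (2−10)(2−4)(2−5)(2−1) = (−8)·(−2)·(−3)·1 = −48 ≡ 7, so v_4 = 7^{−1} = 8 (mod 11).
  i = 5 (α = 1): (1−10)(1−4)(1−5)(1−2) = (−9)·(−3)·(−4)·(−1) = 108 ≡ 9, so v_5 = 9^{−1} = 5 (mod 11).
  v = [3, 4, 2, 8, 5].
Step 2: syndromes of r = [0, 3, 0, 4, 10] (all sums mod 11).
  S_0 = Σ v_i r_i = 3·0 + 4·3 + 2·0 + 8·4 + 5·10 = 94 ≡ 6.
  S_1 = Σ v_i α_i r_i = 3·10·0 + 4·4·3 + 2·5·0 + 8·2·4 + 5·1·10 = 162 ≡ 8.
  α_i^2 mod 11 = [1, 5, 3, 4, 1].
  S_2 = Σ v_i α_i^2 r_i = 3·1·0 + 4·5·3 + 2·3·0 + 8·4·4 + 5·1·10 = 238 ≡ 7.
  S = (6, 8, 7) ≠ 0, so r is not a codeword (an error is present).
Step 3: locate the error. For a single error e at position i, S_ℓ = v_i·e·α_i^ℓ, so α_err = S_1/S_0.
  S_0^{−1} = 6^{−1} = 2 (mod 11), so α_err = 8·2 = 16 ≡ 5 = α_3. Error position i = 3.
  Consistency check: S_2/S_1 = 7·7 = 49 ≡ 5 = α_err ✓ (single-error assumption holds).
Step 4: error magnitude e = S_0/v_3 = S_0·∏_{j≠3}(α_3 − α_j) = 6·6 = 36 ≡ 3 (mod 11).
Step 5: correct position 3: c_3 = r_3 − e = 0 − 3 ≡ 8 (mod 11). Hence c = [0, 3, 8, 4, 10].
  Check: interpolating c through the α_i gives m(x) = 5 + 5·x (degree < 2) with m(α_i) = c_i for every i, so c is indeed a codeword.


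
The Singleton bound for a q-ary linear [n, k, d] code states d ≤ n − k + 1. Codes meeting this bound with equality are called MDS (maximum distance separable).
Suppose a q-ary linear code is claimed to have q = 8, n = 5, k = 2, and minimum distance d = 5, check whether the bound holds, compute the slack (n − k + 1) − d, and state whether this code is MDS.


Singleton RHS = n − k + 1 = 4, slack = -1, bound violated (no such code; not MDS).

Singleton bound: d ≤ n − k + 1.
Here n = 5, k = 2, so n − k + 1 = 4.
Given d = 5, check d ≤ 4: NO.
Slack = (n − k + 1) − d = -1.
The slack is negative: d = 5 exceeds n − k + 1 = 4 by 1, so the Singleton bound is violated and no linear [5, 2, 5]_8 code can exist. In particular it is not MDS (MDS requires d = n − k + 1 exactly).
Description: the claimed parameters are [5, 2, 5]_8; such a code would be impossible (violates the Singleton bound).


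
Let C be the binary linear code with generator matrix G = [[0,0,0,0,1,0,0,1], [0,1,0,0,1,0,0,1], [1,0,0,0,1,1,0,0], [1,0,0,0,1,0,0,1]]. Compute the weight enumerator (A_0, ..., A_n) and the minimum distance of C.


Weight distribution: A_0 = 1, A_1 = 2, A_2 = 4, A_3 = 6, A_4 = 3. Minimum distance d = 1.

Enumerate all 2^4 = 16 messages m ∈ F_2^4.
For each, compute codeword c = mG in F_2^8, then tally its weight.
  m = 0000 → c = 00000000, weight = 0.
  m = 1000 → c = 00001001, weight = 2.
  m = 0100 → c = 01001001, weight = 3.
  m = 1100 → c = 01000000, weight = 1.
  m = 0010 → c = 10001100, weight = 3.
  m = 1010 → c = 10000101, weight = 3.
  m = 0110 → c = 11000101, weight = 4.
  m = 1110 → c = 11001100, weight = 4.
  m = 0001 → c = 10001001, weight = 3.
  m = 1001 → c = 10000000, weight = 1.
  m = 0101 → c = 11000000, weight = 2.
  m = 1101 → c = 11001001, weight = 4.
  m = 0011 → c = 00000101, weight = 2.
  m = 1011 → c = 00001100, weight = 2.
  m = 0111 → c = 01001100, weight = 3.
  m = 1111 → c = 01000101, weight = 3.
Tally weights:
  weight 0: 1 codewords.
  weight 1: 2 codewords.
  weight 2: 4 codewords.
  weight 3: 6 codewords.
  weight 4: 3 codewords.
Minimum distance d = smallest w > 0 with A_w > 0 = 1.
Sanity: Σ A_w = 16 = 2^4 = 16 ✓.


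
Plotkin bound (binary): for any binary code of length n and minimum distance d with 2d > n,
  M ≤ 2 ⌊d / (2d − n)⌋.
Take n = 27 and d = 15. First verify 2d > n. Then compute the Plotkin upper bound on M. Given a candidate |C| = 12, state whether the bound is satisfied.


Plotkin bound M ≤ 10; given |C| = 12 > bound (violated).

Check applicability: 2d = 30, n = 27.
2d − n = 3 > 0, so Plotkin applies.
Compute d/(2d−n) = 15/3 ≈ 5.0000.
⌊d/(2d−n)⌋ = 5.
Plotkin bound: M ≤ 2·5 = 10.
Given |C| = 12, check: VIOLATED.
This |C| is above the Plotkin bound, so no binary code with n = 27, d = 15 and 12 codewords exists.


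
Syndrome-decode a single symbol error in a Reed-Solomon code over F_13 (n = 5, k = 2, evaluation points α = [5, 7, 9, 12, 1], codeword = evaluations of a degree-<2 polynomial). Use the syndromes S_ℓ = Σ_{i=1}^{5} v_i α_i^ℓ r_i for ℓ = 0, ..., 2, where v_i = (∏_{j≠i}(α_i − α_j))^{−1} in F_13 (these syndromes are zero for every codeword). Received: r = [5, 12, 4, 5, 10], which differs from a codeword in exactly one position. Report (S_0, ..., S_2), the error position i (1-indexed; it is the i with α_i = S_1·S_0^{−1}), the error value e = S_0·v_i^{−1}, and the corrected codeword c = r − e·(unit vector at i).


S = (5, 12, 8), error at position 1, error magnitude e = 11, c = [7, 12, 4, 5, 10].

Step 1: column multipliers v_i = (∏_{j≠i}(α_i − α_j))^{−1} mod 13.
  i = 1 (α = 5): (5−7)(5−9)(5−12)(5−1) = (−2)·(−4)·(−7)·4 = −224 ≡ 10, so v_1 = 10^{−1} = 4 (mod 13).
  i = 2 (α = 7): (7−5)(7−9)(7−12)(7−1) = 2·(−2)·(−5)·6 = 120 ≡ 3, so v_2 = 3^{−1} = 9 (mod 13).
  i = 3 (α = 9): (9−5)(9−7)(9−12)(9−1) = 4·2·(−3)·8 = −192 ≡ 3, so v_3 = 3^{−1} = 9 (mod 13).
  i = 4 (α = 12): (12−5)(12−7)(12−9)(12−1) = 7·5·3·11 = 1155 ≡ 11, so v_4 = 11^{−1} = 6 (mod 13).
  i = 5 (α = 1): (1−5)(1−7)(1−9)(1−12) = (−4)·(−6)·(−8)·(−11) = 2112 ≡ 6, so v_5 = 6^{−1} = 11 (mod 13).
  v = [4, 9, 9, 6, 11].
Step 2: syndromes of r = [5, 12, 4, 5, 10] (all sums mod 13).
  S_0 = Σ v_i r_i = 4·5 + 9·12 + 9·4 + 6·5 + 11·10 = 304 ≡ 5.
  S_1 = Σ v_i α_i r_i = 4·5·5 + 9·7·12 + 9·9·4 + 6·12·5 + 11·1·10 = 1650 ≡ 12.
  α_i^2 mod 13 = [12, 10, 3, 1, 1].
  S_2 = Σ v_i α_i^2 r_i = 4·12·5 + 9·10·12 + 9·3·4 + 6·1·5 + 11·1·10 = 1568 ≡ 8.
  S = (5, 12, 8) ≠ 0, so r is not a codeword (an error is present).
Step 3: locate the error. For a single error e at position i, S_ℓ = v_i·e·α_i^ℓ, so α_err = S_1/S_0.
  S_0^{−1} = 5^{−1} = 8 (mod 13), so α_err = 12·8 = 96 ≡ 5 = α_1. Error position i = 1.
  Consistency check: S_2/S_1 = 8·12 = 96 ≡ 5 = α_err ✓ (single-error assumption holds).
Step 4: error magnitude e = S_0/v_1 = S_0·∏_{j≠1}(α_1 − α_j) = 5·10 = 50 ≡ 11 (mod 13).
Step 5: correct position 1: c_1 = r_1 − e = 5 − 11 ≡ 7 (mod 13). Hence c = [7, 12, 4, 5, 10].
  Check: interpolating c through the α_i gives m(x) = 1 + 9·x (degree < 2) with m(α_i) = c_i for every i, so c is indeed a codeword.


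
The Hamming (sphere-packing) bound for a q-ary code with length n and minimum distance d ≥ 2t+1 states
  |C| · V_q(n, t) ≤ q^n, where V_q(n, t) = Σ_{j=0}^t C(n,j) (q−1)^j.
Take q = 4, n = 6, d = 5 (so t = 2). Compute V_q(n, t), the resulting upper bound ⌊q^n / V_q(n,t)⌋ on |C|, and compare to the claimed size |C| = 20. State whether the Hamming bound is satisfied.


V_q(n, t) = 154, q^n = 4096, Hamming bound = 26, |C| = 20 ≤ bound (satisfied).

Step 1: Compute V_q(n, t) = Σ_{j=0}^2 C(n, j) (q−1)^j.
  j = 0: C(6,0)·(3)^0 = 1·1 = 1.
  j = 1: C(6,1)·(3)^1 = 6·3 = 18.
  j = 2: C(6,2)·(3)^2 = 15·9 = 135.
  V_q(n, t) = 1 + 18 + 135 = 154.
Step 2: q^n = 4^6 = 4096.
Step 3: Hamming bound ⌊q^n / V_q(n,t)⌋ = ⌊4096/154⌋ = 26.
Step 4: Compare |C| = 20 to 26: satisfied.
The claimed |C| lies below the Hamming bound.


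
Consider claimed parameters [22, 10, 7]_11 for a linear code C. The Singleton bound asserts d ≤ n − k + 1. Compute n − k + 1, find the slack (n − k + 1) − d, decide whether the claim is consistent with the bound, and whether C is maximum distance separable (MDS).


Singleton RHS = n − k + 1 = 13, slack = 6, bound satisfied, not MDS.

Singleton bound: d ≤ n − k + 1.
Here n = 22, k = 10, so n − k + 1 = 13.
Given d = 7, check d ≤ 13: YES.
Slack = (n − k + 1) − d = 6.
The code is NOT MDS (slack = 6 > 0).
Description: the claimed parameters are [22, 10, 7]_11; such a code would be non-MDS.


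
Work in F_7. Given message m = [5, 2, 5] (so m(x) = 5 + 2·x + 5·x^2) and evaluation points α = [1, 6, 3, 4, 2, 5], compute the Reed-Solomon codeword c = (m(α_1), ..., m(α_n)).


c = [5, 1, 0, 2, 1, 0]

Message polynomial: m(x) = 5 + 2·x + 5·x^2 (mod 7).
For each evaluation point α_i, compute m(α_i) mod 7:
  α_1 = 1: Horner steps 5 → 0 → 5, so m(1) = 5.
  α_2 = 6: Horner steps 5 → 4 → 1, so m(6) = 1.
  α_3 = 3: Horner steps 5 → 3 → 0, so m(3) = 0.
  α_4 = 4: Horner steps 5 → 1 → 2, so m(4) = 2.
  α_5 = 2: Horner steps 5 → 5 → 1, so m(2) = 1.
  α_6 = 5: Horner steps 5 → 6 → 0, so m(5) = 0.
Codeword c = [5, 1, 0, 2, 1, 0] ∈ F_7^6.


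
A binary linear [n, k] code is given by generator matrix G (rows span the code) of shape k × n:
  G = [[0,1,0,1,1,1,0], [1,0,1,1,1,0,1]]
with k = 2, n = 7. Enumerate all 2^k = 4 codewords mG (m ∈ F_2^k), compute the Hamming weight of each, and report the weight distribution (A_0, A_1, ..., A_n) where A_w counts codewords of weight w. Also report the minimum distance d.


Weight distribution: A_0 = 1, A_4 = 1, A_5 = 2. Minimum distance d = 4.

Enumerate all 2^2 = 4 messages m ∈ F_2^2.
For each, compute codeword c = mG in F_2^7, then tally its weight.
  m = 00 → c = 0000000, weight = 0.
  m = 10 → c = 0101110, weight = 4.
  m = 01 → c = 1011101, weight = 5.
  m = 11 → c = 1110011, weight = 5.
Tally weights:
  weight 0: 1 codewords.
  weight 4: 1 codewords.
  weight 5: 2 codewords.
Minimum distance d = smallest w > 0 with A_w > 0 = 4.
Sanity: Σ A_w = 4 = 2^2 = 4 ✓.


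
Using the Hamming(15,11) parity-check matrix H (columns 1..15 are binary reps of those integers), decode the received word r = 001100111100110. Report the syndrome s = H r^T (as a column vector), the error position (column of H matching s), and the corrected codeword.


s = (1, 0, 0, 0)^T, error position = 8, corrected codeword c = 001100101100110

Compute s = H r^T mod 2 one row at a time:
  s_1 = 1 + 1 + 1 + 0 + 0 + 1 + 1 + 0 = 5 ≡ 1 (mod 2).
  s_2 = 1 + 0 + 0 + 1 + 0 + 1 + 1 + 0 = 4 ≡ 0 (mod 2).
  s_3 = 0 + 1 + 0 + 1 + 1 + 0 + 1 + 0 = 4 ≡ 0 (mod 2).
  s_4 = 0 + 1 + 0 + 1 + 1 + 0 + 1 + 0 = 4 ≡ 0 (mod 2).
s = (1, 0, 0, 0)^T — this equals column 8 of H (binary 1000), so error is at position 8.
Correct: flip bit 8 of r = 001100111100110 to get c = 001100101100110.


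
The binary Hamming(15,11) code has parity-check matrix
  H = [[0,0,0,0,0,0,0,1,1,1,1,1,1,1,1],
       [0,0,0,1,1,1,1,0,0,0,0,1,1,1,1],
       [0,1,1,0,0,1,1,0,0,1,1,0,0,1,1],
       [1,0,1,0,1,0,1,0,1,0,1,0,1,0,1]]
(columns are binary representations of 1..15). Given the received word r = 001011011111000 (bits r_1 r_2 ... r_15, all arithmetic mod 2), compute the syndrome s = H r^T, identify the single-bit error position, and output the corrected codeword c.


s = (1, 1, 0, 0)^T, error position = 12, corrected codeword c = 001011011110000

Compute s = H r^T mod 2 one row at a time:
  s_1 = 1 + 1 + 1 + 1 + 1 + 0 + 0 + 0 = 5 ≡ 1 (mod 2).
  s_2 = 0 + 1 + 1 + 0 + 1 + 0 + 0 + 0 = 3 ≡ 1 (mod 2).
  s_3 = 0 + 1 + 1 + 0 + 1 + 1 + 0 + 0 = 4 ≡ 0 (mod 2).
  s_4 = 0 + 1 + 1 + 0 + 1 + 1 + 0 + 0 = 4 ≡ 0 (mod 2).
s = (1, 1, 0, 0)^T — this equals column 12 of H (binary 1100), so error is at position 12.
Correct: flip bit 12 of r = 001011011111000 to get c = 001011011110000.


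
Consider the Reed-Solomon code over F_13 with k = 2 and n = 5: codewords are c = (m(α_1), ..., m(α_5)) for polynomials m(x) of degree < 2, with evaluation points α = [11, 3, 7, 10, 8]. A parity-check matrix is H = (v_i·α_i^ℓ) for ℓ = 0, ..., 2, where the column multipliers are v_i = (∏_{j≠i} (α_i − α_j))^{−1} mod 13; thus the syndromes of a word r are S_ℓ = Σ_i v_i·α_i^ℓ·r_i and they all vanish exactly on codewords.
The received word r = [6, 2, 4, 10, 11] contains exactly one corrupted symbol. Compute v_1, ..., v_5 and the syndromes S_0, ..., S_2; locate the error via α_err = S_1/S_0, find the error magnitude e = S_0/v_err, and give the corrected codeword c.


S = (5, 11, 6), error at position 4, error magnitude e = 11, c = [6, 2, 4, 12, 11].

Step 1: column multipliers v_i = (∏_{j≠i}(α_i − α_j))^{−1} mod 13.
  i = 1 (α = 11): (11−3)(11−7)(11−10)(11−8) = 8·4·1·3 = 96 ≡ 5, so v_1 = 5^{−1} = 8 (mod 13).
  i = 2 (α = 3): (3−11)(3−7)(3−10)(3−8) = (−8)·(−4)·(−7)·(−5) = 1120 ≡ 2, so v_2 = 2^{−1} = 7 (mod 13).
  i = 3 (α = 7): (7−11)(7−3)(7−10)(7−8) = (−4)·4·(−3)·(−1) = −48 ≡ 4, so v_3 = 4^{−1} = 10 (mod 13).
  i = 4 (α = 10): (10−11)(10−3)(10−7)(10−8) = (−1)·7·3·2 = −42 ≡ 10, so v_4 = 10^{−1} = 4 (mod 13).
  i = 5 (α = 8): (8−11)(8−3)(8−7)(8−10) = (−3)·5·1·(−2) = 30 ≡ 4, so v_5 = 4^{−1} = 10 (mod 13).
  v = [8, 7, 10, 4, 10].
Step 2: syndromes of r = [6, 2, 4, 10, 11] (all sums mod 13).
  S_0 = Σ v_i r_i = 8·6 + 7·2 + 10·4 + 4·10 + 10·11 = 252 ≡ 5.
  S_1 = Σ v_i α_i r_i = 8·11·6 + 7·3·2 + 10·7·4 + 4·10·10 + 10·8·11 = 2130 ≡ 11.
  α_i^2 mod 13 = [4, 9, 10, 9, 12].
  S_2 = Σ v_i α_i^2 r_i = 8·4·6 + 7·9·2 + 10·10·4 + 4·9·10 + 10·12·11 = 2398 ≡ 6.
  S = (5, 11, 6) ≠ 0, so r is not a codeword (an error is present).
Step 3: locate the error. For a single error e at position i, S_ℓ = v_i·e·α_i^ℓ, so α_err = S_1/S_0.
  S_0^{−1} = 5^{−1} = 8 (mod 13), so α_err = 11·8 = 88 ≡ 10 = α_4. Error position i = 4.
  Consistency check: S_2/S_1 = 6·6 = 36 ≡ 10 = α_err ✓ (single-error assumption holds).
Step 4: error magnitude e = S_0/v_4 = S_0·∏_{j≠4}(α_4 − α_j) = 5·10 = 50 ≡ 11 (mod 13).
Step 5: correct position 4: c_4 = r_4 − e = 10 − 11 ≡ 12 (mod 13). Hence c = [6, 2, 4, 12, 11].
  Check: interpolating c through the α_i gives m(x) = 7 + 7·x (degree < 2) with m(α_i) = c_i for every i, so c is indeed a codeword.


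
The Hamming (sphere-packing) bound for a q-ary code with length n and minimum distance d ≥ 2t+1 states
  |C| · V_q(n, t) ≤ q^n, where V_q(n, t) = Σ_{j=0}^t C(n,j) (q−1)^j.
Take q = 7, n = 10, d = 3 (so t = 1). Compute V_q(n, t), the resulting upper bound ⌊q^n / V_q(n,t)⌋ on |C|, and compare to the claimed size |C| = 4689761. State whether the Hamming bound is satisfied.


V_q(n, t) = 61, q^n = 282475249, Hamming bound = 4630741, |C| = 4689761 > bound (violated).

Step 1: Compute V_q(n, t) = Σ_{j=0}^1 C(n, j) (q−1)^j.
  j = 0: C(10,0)·(6)^0 = 1·1 = 1.
  j = 1: C(10,1)·(6)^1 = 10·6 = 60.
  V_q(n, t) = 1 + 60 = 61.
Step 2: q^n = 7^10 = 282475249.
Step 3: Hamming bound ⌊q^n / V_q(n,t)⌋ = ⌊282475249/61⌋ = 4630741.
Step 4: Compare |C| = 4689761 to 4630741: violated.
The claimed |C| lies above the Hamming bound, so no 7-ary code of length 10 with d ≥ 3 can have 4689761 codewords.


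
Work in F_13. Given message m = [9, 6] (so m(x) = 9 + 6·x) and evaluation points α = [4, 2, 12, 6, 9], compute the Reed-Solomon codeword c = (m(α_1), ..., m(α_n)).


c = [7, 8, 3, 6, 11]

Message polynomial: m(x) = 9 + 6·x (mod 13).
For each evaluation point α_i, compute m(α_i) mod 13:
  α_1 = 4: Horner steps 6 → 7, so m(4) = 7.
  α_2 = 2: Horner steps 6 → 8, so m(2) = 8.
  α_3 = 12: Horner steps 6 → 3, so m(12) = 3.
  α_4 = 6: Horner steps 6 → 6, so m(6) = 6.
  α_5 = 9: Horner steps 6 → 11, so m(9) = 11.
Codeword c = [7, 8, 3, 6, 11] ∈ F_13^5.


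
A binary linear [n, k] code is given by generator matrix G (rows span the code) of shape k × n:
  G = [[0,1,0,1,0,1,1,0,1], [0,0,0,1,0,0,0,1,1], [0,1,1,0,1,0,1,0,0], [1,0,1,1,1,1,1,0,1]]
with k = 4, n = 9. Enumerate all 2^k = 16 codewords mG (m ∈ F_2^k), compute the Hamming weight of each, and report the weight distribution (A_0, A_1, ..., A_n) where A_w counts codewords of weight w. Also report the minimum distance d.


Weight distribution: A_0 = 1, A_2 = 1, A_3 = 1, A_4 = 5, A_5 = 4, A_6 = 1, A_7 = 3. Minimum distance d = 2.

Enumerate all 2^4 = 16 messages m ∈ F_2^4.
For each, compute codeword c = mG in F_2^9, then tally its weight.
  m = 0000 → c = 000000000, weight = 0.
  m = 1000 → c = 010101101, weight = 5.
  m = 0100 → c = 000100011, weight = 3.
  m = 1100 → c = 010001110, weight = 4.
  m = 0010 → c = 011010100, weight = 4.
  m = 1010 → c = 001111001, weight = 5.
  m = 0110 → c = 011110111, weight = 7.
  m = 1110 → c = 001011010, weight = 4.
  m = 0001 → c = 101111101, weight = 7.
  m = 1001 → c = 111010000, weight = 4.
  m = 0101 → c = 101011110, weight = 6.
  m = 1101 → c = 111110011, weight = 7.
  m = 0011 → c = 110101001, weight = 5.
  m = 1011 → c = 100000100, weight = 2.
  m = 0111 → c = 110001010, weight = 4.
  m = 1111 → c = 100100111, weight = 5.
Tally weights:
  weight 0: 1 codewords.
  weight 2: 1 codewords.
  weight 3: 1 codewords.
  weight 4: 5 codewords.
  weight 5: 4 codewords.
  weight 6: 1 codewords.
  weight 7: 3 codewords.
Minimum distance d = smallest w > 0 with A_w > 0 = 2.
Sanity: Σ A_w = 16 = 2^4 = 16 ✓.


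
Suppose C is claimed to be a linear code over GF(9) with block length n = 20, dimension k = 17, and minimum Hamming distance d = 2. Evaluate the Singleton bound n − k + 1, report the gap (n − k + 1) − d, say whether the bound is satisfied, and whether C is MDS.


Singleton RHS = n − k + 1 = 4, slack = 2, bound satisfied, not MDS.

Singleton bound: d ≤ n − k + 1.
Here n = 20, k = 17, so n − k + 1 = 4.
Given d = 2, check d ≤ 4: YES.
Slack = (n − k + 1) − d = 2.
The code is NOT MDS (slack = 2 > 0).
Description: the claimed parameters are [20, 17, 2]_9; such a code would be non-MDS.


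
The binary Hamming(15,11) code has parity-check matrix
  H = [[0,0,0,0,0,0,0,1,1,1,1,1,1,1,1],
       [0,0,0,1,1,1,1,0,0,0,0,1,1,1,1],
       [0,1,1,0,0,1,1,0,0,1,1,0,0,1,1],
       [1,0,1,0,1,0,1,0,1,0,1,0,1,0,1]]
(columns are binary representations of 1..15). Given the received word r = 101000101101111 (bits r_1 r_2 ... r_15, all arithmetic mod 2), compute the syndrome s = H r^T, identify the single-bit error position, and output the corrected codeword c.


s = (0, 1, 1, 0)^T, error position = 6, corrected codeword c = 101001101101111

Compute s = H r^T mod 2 one row at a time:
  s_1 = 0 + 1 + 1 + 0 + 1 + 1 + 1 + 1 = 6 ≡ 0 (mod 2).
  s_2 = 0 + 0 + 0 + 1 + 1 + 1 + 1 + 1 = 5 ≡ 1 (mod 2).
  s_3 = 0 + 1 + 0 + 1 + 1 + 0 + 1 + 1 = 5 ≡ 1 (mod 2).
  s_4 = 1 + 1 + 0 + 1 + 1 + 0 + 1 + 1 = 6 ≡ 0 (mod 2).
s = (0, 1, 1, 0)^T — this equals column 6 of H (binary 0110), so error is at position 6.
Correct: flip bit 6 of r = 101000101101111 to get c = 101001101101111.


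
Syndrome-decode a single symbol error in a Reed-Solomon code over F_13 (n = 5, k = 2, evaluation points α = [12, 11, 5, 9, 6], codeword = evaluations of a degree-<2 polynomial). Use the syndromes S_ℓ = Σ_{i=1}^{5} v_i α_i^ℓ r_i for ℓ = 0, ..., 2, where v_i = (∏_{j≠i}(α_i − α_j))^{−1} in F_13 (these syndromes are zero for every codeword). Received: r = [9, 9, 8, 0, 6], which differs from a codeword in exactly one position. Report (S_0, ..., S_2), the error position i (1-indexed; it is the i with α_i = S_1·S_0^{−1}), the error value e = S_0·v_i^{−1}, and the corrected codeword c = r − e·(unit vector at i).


S = (6, 7, 6), error at position 1, error magnitude e = 2, c = [7, 9, 8, 0, 6].

Step 1: column multipliers v_i = (∏_{j≠i}(α_i − α_j))^{−1} mod 13.
  i = 1 (α = 12): (12−11)(12−5)(12−9)(12−6) = 1·7·3·6 = 126 ≡ 9, so v_1 = 9^{−1} = 3 (mod 13).
  i = 2 (α = 11): (11−12)(11−5)(11−9)(11−6) = (−1)·6·2·5 = −60 ≡ 5, so v_2 = 5^{−1} = 8 (mod 13).
  i = 3 (α = 5): (5−12)(5−11)(5−9)(5−6) = (−7)·(−6)·(−4)·(−1) = 168 ≡ 12, so v_3 = 12^{−1} = 12 (mod 13).
  i = 4 (α = 9): (9−12)(9−11)(9−5)(9−6) = (−3)·(−2)·4·3 = 72 ≡ 7, so v_4 = 7^{−1} = 2 (mod 13).
  i = 5 (α = 6): (6−12)(6−11)(6−5)(6−9) = (−6)·(−5)·1·(−3) = −90 ≡ 1, so v_5 = 1^{−1} = 1 (mod 13).
  v = [3, 8, 12, 2, 1].
Step 2: syndromes of r = [9, 9, 8, 0, 6] (all sums mod 13).
  S_0 = Σ v_i r_i = 3·9 + 8·9 + 12·8 + 2·0 + 1·6 = 201 ≡ 6.
  S_1 = Σ v_i α_i r_i = 3·12·9 + 8·11·9 + 12·5·8 + 2·9·0 + 1·6·6 = 1632 ≡ 7.
  α_i^2 mod 13 = [1, 4, 12, 3, 10].
  S_2 = Σ v_i α_i^2 r_i = 3·1·9 + 8·4·9 + 12·12·8 + 2·3·0 + 1·10·6 = 1527 ≡ 6.
  S = (6, 7, 6) ≠ 0, so r is not a codeword (an error is present).
Step 3: locate the error. For a single error e at position i, S_ℓ = v_i·e·α_i^ℓ, so α_err = S_1/S_0.
  S_0^{−1} = 6^{−1} = 11 (mod 13), so α_err = 7·11 = 77 ≡ 12 = α_1. Error position i = 1.
  Consistency check: S_2/S_1 = 6·2 = 12 ≡ 12 = α_err ✓ (single-error assumption holds).
Step 4: error magnitude e = S_0/v_1 = S_0·∏_{j≠1}(α_1 − α_j) = 6·9 = 54 ≡ 2 (mod 13).
Step 5: correct position 1: c_1 = r_1 − e = 9 − 2 ≡ 7 (mod 13). Hence c = [7, 9, 8, 0, 6].
  Check: interpolating c through the α_i gives m(x) = 5 + 11·x (degree < 2) with m(α_i) = c_i for every i, so c is indeed a codeword.


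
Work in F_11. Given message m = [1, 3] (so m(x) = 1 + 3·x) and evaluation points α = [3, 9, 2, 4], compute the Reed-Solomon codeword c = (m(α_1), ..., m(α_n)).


c = [10, 6, 7, 2]

Message polynomial: m(x) = 1 + 3·x (mod 11).
For each evaluation point α_i, compute m(α_i) mod 11:
  α_1 = 3: Horner steps 3 → 10, so m(3) = 10.
  α_2 = 9: Horner steps 3 → 6, so m(9) = 6.
  α_3 = 2: Horner steps 3 → 7, so m(2) = 7.
  α_4 = 4: Horner steps 3 → 2, so m(4) = 2.
Codeword c = [10, 6, 7, 2] ∈ F_11^4.


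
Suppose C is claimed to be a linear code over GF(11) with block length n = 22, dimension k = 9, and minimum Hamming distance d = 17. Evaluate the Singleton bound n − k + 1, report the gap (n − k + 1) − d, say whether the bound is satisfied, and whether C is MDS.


Singleton RHS = n − k + 1 = 14, slack = -3, bound violated (no such code; not MDS).

Singleton bound: d ≤ n − k + 1.
Here n = 22, k = 9, so n − k + 1 = 14.
Given d = 17, check d ≤ 14: NO.
Slack = (n − k + 1) − d = -3.
The slack is negative: d = 17 exceeds n − k + 1 = 14 by 3, so the Singleton bound is violated and no linear [22, 9, 17]_11 code can exist. In particular it is not MDS (MDS requires d = n − k + 1 exactly).
Description: the claimed parameters are [22, 9, 17]_11; such a code would be impossible (violates the Singleton bound).


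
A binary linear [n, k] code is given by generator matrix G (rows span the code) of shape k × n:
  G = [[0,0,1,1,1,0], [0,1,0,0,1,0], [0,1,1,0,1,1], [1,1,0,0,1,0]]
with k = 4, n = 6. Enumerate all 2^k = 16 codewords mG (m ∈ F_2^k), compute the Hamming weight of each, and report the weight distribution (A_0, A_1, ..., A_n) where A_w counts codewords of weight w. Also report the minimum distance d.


Weight distribution: A_0 = 1, A_1 = 1, A_2 = 2, A_3 = 6, A_4 = 5, A_5 = 1. Minimum distance d = 1.

Enumerate all 2^4 = 16 messages m ∈ F_2^4.
For each, compute codeword c = mG in F_2^6, then tally its weight.
  m = 0000 → c = 000000, weight = 0.
  m = 1000 → c = 001110, weight = 3.
  m = 0100 → c = 010010, weight = 2.
  m = 1100 → c = 011100, weight = 3.
  m = 0010 → c = 011011, weight = 4.
  m = 1010 → c = 010101, weight = 3.
  m = 0110 → c = 001001, weight = 2.
  m = 1110 → c = 000111, weight = 3.
  m = 0001 → c = 110010, weight = 3.
  m = 1001 → c = 111100, weight = 4.
  m = 0101 → c = 100000, weight = 1.
  m = 1101 → c = 101110, weight = 4.
  m = 0011 → c = 101001, weight = 3.
  m = 1011 → c = 100111, weight = 4.
  m = 0111 → c = 111011, weight = 5.
  m = 1111 → c = 110101, weight = 4.
Tally weights:
  weight 0: 1 codewords.
  weight 1: 1 codewords.
  weight 2: 2 codewords.
  weight 3: 6 codewords.
  weight 4: 5 codewords.
  weight 5: 1 codewords.
Minimum distance d = smallest w > 0 with A_w > 0 = 1.
Sanity: Σ A_w = 16 = 2^4 = 16 ✓.
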